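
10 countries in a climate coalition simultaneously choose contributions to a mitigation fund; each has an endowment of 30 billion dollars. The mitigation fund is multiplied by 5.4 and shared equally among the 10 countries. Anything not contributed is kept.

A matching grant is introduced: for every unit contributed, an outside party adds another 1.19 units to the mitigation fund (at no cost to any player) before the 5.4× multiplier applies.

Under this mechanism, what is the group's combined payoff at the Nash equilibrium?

3547.80 billion dollars

With the mechanism, a contributed unit returns 5.4 × 2.19 / 10 = 1.1826 per unit of net cost to the contributor — now above 1 — so contributing fully is weakly dominant for every player.
At the Nash equilibrium everyone contributes 30. Group total payoff = 5.4 × 2.19 × 300 = 3547.80.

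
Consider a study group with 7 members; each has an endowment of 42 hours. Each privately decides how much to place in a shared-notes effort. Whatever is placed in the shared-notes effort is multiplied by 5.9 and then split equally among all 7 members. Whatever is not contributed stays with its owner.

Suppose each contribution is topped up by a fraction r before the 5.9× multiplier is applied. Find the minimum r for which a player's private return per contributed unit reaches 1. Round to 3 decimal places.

With matching at rate r, one contributed unit becomes (1 + r) in the shared-notes effort and returns 5.9 × (1 + r) / 7 to the contributor.
Setting this equal to 1: 1 + r = 7/5.9 = 1.1864.
So the minimum matching rate is r = 1.1864 − 1 = 0.186.

0.186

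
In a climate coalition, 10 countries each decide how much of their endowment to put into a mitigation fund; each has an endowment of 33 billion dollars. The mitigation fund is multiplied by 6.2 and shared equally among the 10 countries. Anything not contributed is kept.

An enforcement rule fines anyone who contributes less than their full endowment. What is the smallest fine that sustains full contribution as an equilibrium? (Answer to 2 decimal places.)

Given the others contribute fully, the best deviation is to contribute 0 (any partial contribution still incurs the fine and gives up units whose private return 0.6200 is below 1).
Deviating from 33 to 0 saves 33 billion dollars but forfeits the deviator's share of the drop in the mitigation fund: 6.2/10 × 33 = 20.46.
So the deviation gain is 33 − 20.46 = 12.54, and the fine must be at least 12.54 billion dollars to wipe it out.

12.54 billion dollars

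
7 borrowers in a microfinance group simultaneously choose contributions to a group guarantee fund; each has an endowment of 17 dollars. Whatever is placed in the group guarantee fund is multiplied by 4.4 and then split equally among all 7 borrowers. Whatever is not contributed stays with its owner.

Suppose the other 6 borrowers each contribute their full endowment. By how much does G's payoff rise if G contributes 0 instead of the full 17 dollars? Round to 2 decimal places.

Switching from a contribution of 17 to 0 lets G keep an extra 17 dollars, but lowers the group guarantee fund by 17, which costs G their own share of that drop: 4.4/7 × 17 = 10.69.
Net gain = 17 − 10.69 = 6.31. The private return per contributed unit (0.6286) is below 1, so free-riding is indeed the best response regardless of what the others do.

6.31 dollars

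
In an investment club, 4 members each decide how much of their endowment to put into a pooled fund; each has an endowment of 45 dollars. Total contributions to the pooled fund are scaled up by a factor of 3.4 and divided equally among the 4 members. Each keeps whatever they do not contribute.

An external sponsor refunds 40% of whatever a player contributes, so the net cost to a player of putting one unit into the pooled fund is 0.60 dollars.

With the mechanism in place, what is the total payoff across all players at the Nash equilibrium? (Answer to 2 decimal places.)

684.00 dollars

The effective private return per unit is now (3.4/4) / 0.60 = 1.4167 > 1, so every player's dominant strategy flips to full contribution.
At the Nash equilibrium everyone contributes 45. Group total payoff = 4 × (45 × 0.40 + 3.4 × 45) = 684.00.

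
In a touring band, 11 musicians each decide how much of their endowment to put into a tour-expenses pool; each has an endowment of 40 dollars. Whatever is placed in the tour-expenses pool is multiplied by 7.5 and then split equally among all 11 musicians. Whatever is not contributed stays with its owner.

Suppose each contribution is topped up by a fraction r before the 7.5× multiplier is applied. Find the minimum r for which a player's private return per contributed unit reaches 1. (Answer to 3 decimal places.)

0.467

With matching at rate r, one contributed unit becomes (1 + r) in the tour-expenses pool and returns 7.5 × (1 + r) / 11 to the contributor.
Setting this equal to 1: 1 + r = 11/7.5 = 1.4667.
So the minimum matching rate is r = 1.4667 − 1 = 0.467.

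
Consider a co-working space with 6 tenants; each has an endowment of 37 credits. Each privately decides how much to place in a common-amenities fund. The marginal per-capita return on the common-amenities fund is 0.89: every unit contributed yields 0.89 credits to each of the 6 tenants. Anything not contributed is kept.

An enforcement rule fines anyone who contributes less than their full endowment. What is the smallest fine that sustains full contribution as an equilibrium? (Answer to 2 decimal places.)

4.07 credits

Given the others contribute fully, the best deviation is to contribute 0 (any partial contribution still incurs the fine and gives up units whose private return 0.89 is below 1).
Deviating from 37 to 0 saves 37 credits but forfeits the deviator's share of the drop in the common-amenities fund: 0.89 × 37 = 32.93.
So the deviation gain is 37 − 32.93 = 4.07, and the fine must be at least 4.07 credits to wipe it out.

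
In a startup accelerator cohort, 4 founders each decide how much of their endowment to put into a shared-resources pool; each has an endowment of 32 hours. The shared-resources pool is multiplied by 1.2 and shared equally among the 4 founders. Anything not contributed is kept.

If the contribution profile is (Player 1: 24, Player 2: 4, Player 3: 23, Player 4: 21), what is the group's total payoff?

Total contributed: 24 + 4 + 23 + 21 = 72; total kept: 4 × 32 − 72 = 56.
The shared-resources pool pays out 1.2 × 72 = 86.40 in aggregate.
Group total = 56 + 86.40 = 142.40.

142.40 hours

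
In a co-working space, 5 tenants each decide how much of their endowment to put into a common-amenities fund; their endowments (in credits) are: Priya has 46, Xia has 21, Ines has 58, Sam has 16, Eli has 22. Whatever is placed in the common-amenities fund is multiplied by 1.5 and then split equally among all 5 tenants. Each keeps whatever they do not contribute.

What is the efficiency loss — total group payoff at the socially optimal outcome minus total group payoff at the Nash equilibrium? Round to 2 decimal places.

81.50 credits

The private return per contributed unit is 1.5/5 = 0.3000 < 1 for every player regardless of endowment, so the Nash equilibrium is zero contribution and the group total is Σ E_j = 46 + 21 + 58 + 16 + 22 = 163.
Each contributed unit returns 1.500 to the group, so the social optimum is full contribution by everyone: group total = 1.500 × 163 = 244.50.
Efficiency loss = (1.500 − 1) × 163 = 81.50.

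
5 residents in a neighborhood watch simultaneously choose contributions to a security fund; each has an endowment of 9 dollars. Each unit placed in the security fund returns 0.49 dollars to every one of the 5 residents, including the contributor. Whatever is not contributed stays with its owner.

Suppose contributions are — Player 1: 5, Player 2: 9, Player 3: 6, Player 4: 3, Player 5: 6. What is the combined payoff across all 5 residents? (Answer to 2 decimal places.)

87.05 dollars

Total contributed: 5 + 9 + 6 + 3 + 6 = 29; total kept: 5 × 9 − 29 = 16.
The security fund pays out 0.49 × 5 × 29 = 71.05 in aggregate.
Group total = 16 + 71.05 = 87.05.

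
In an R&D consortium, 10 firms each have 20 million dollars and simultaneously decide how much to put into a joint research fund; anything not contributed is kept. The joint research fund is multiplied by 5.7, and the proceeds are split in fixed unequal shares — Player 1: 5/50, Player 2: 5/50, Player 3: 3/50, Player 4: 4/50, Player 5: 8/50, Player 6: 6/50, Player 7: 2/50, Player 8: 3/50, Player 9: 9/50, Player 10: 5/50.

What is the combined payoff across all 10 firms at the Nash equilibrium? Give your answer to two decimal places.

A player with share s gets back 5.7·s per unit contributed, so full contribution is dominant for anyone with s > 1/5.7 = 0.1754 and zero contribution is dominant for anyone below.
Only Player 9 (9/50) clears that bar, contributing 20; the remaining 9 contribute 0. Total contributed: 20.
The joint research fund pays out 5.7 × 20 = 114.00 in total (split across the unequal shares, but the aggregate is all that matters for the group sum).
The 9 free-riders keep 20 each, adding 180. Group total = 180 + 114.00 = 294.00.

294.00 million dollars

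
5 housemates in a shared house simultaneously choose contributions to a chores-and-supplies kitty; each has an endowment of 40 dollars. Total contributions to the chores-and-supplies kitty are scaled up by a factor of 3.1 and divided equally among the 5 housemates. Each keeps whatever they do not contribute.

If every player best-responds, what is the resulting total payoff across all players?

200.00 dollars

Each contributed unit returns 3.1/5 = 0.6200 to its contributor — below 1 — so contributing 0 is dominant for every player. At the Nash equilibrium everyone keeps their 40, and the group total is 5 × 40 = 200.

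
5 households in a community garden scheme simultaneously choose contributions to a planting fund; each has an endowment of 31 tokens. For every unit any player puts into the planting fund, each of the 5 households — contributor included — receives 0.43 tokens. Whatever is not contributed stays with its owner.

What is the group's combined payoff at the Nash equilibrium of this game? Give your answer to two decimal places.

The private return per contributed unit is 0.43 < 1, so contributing 0 is dominant for every player. At the Nash equilibrium everyone keeps their 31, and the group total is 5 × 31 = 155.

155.00 tokens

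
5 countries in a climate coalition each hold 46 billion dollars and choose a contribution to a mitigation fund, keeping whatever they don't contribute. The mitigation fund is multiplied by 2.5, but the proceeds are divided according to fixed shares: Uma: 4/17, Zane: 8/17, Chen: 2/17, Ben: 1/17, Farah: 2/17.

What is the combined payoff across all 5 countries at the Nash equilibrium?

Player j's private return per contributed unit is 2.5 × (j's share). Contributing is weakly dominant for j when that share is at least 1/2.5 = 0.4000, and contributing 0 is dominant otherwise.
Zane alone (share 8/17) is above the threshold, contributing 46; the remaining 4 contribute 0. Total contributed: 46.
The mitigation fund pays out 2.5 × 46 = 115.00 in total (split across the unequal shares, but the aggregate is all that matters for the group sum).
The 4 free-riders keep 46 each, adding 184. Group total = 184 + 115.00 = 299.00.

299.00 billion dollars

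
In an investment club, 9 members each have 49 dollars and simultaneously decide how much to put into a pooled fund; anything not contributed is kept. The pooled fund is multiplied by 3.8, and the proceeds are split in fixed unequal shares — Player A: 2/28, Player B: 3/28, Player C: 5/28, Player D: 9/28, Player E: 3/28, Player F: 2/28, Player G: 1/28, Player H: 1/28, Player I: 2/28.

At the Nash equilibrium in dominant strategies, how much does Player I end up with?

Player j's private return per contributed unit is 3.8 × (j's share). Contributing is weakly dominant for j when that share is at least 1/3.8 = 0.2632, and contributing 0 is dominant otherwise.
Only Player D (9/28) clears that bar, contributing 49; the remaining 8 contribute 0. Total contributed: 49.
Player I keeps 49 and receives 3.8 × 49 × 2/28 = 13.30 from the pooled fund, for a payoff of 62.30.

62.30 dollars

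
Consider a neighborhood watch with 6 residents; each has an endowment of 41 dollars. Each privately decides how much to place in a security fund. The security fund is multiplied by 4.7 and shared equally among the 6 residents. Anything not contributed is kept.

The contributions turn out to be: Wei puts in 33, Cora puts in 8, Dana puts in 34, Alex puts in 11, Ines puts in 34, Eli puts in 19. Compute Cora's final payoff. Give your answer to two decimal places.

141.88 dollars

Total contributed: 33 + 8 + 34 + 11 + 34 + 19 = 139.
Each receives 4.7 × 139 / 6 = 108.88 from the security fund.
Cora keeps 41 − 8 = 33, so Cora's payoff is 33 + 108.88 = 141.88.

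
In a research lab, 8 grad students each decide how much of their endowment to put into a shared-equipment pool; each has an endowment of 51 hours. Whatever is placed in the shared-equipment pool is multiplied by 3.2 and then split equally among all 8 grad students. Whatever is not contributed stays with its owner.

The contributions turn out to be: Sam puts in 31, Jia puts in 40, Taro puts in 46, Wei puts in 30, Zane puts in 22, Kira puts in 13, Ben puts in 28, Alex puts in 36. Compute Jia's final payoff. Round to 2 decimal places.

109.40 hours

Total contributed: 31 + 40 + 46 + 30 + 22 + 13 + 28 + 36 = 246.
Each receives 3.2 × 246 / 8 = 98.40 from the shared-equipment pool.
Jia keeps 51 − 40 = 11, so Jia's payoff is 11 + 98.40 = 109.40.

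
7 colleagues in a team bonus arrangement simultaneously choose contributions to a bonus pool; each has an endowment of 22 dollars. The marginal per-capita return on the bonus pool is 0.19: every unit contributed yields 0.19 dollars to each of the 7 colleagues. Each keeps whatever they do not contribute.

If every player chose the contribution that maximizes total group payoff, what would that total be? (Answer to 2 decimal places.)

204.82 dollars

Each contributed unit returns 1.330 to the group as a whole (0.19 to each of 7 players), which exceeds 1, so the social optimum is full contribution: group total = 1.330 × 154 = 204.82.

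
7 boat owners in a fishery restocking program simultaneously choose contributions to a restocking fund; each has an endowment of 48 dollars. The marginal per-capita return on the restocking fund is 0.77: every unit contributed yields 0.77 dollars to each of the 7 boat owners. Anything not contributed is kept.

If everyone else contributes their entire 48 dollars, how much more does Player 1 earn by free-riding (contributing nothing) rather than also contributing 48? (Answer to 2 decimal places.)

11.04 dollars

Switching from a contribution of 48 to 0 lets Player 1 keep an extra 48 dollars, but lowers the restocking fund by 48, which costs Player 1 their own share of that drop: 0.77 × 48 = 36.96.
Net gain = 48 − 36.96 = 11.04. The private return per contributed unit (0.77) is below 1, so free-riding is indeed the best response regardless of what the others do.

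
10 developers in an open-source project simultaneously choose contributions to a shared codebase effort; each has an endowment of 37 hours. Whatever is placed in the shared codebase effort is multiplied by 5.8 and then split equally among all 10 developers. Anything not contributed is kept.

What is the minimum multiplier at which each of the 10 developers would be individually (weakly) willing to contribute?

A contributed unit returns (multiplier)/10 to its contributor.
This reaches 1 exactly when the multiplier is 10.

10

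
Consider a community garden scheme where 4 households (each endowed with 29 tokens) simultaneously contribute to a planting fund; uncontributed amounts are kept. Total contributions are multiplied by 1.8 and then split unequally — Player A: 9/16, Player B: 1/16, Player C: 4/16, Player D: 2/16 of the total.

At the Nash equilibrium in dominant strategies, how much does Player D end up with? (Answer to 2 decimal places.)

35.53 tokens

Each unit j contributes comes back to j as 1.8 × (j's share), so j prefers to contribute only if that share exceeds 1/1.8 = 0.5556; otherwise keeping the unit dominates.
Player A alone (share 9/16) is above the threshold, contributing 29; the remaining 3 contribute 0. Total contributed: 29.
Player D keeps 29 and receives 1.8 × 29 × 2/16 = 6.53 from the planting fund, for a payoff of 35.53.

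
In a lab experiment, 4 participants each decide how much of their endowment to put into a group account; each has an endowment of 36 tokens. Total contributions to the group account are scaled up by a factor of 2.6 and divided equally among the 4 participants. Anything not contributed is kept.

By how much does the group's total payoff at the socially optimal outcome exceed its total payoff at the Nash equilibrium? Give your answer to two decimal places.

230.40 tokens

Each contributed unit returns 2.6/4 = 0.6500 to its contributor — below 1 — so contributing 0 is dominant for every player. At the Nash equilibrium everyone keeps their 36, and the group total is 4 × 36 = 144.
Each contributed unit returns 2.600 to the group as a whole (0.6500 to each of 4 players), which exceeds 1, so the social optimum is full contribution: group total = 2.600 × 144 = 374.40.
Efficiency loss = 374.40 − 144 = 230.40.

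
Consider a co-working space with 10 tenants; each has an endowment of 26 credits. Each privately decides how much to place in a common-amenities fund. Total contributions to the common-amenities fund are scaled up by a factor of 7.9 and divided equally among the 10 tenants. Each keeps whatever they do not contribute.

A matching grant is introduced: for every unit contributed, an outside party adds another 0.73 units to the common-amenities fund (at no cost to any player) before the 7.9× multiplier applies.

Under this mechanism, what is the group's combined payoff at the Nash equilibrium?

3553.42 credits

Under the mechanism each unit contributed yields 7.9 × 1.73 / 10 = 1.3667 back to its contributor per unit of net cost, which exceeds 1, making full contribution the dominant choice for everyone.
So the Nash equilibrium is full contribution by all 10; the group earns 7.9 × 1.73 × 260 = 3553.42.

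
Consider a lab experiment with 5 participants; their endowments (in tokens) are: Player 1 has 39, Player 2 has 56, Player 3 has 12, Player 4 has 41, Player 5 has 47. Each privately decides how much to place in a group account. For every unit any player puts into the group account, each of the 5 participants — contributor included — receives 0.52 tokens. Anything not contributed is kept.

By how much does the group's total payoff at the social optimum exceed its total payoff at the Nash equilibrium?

The private return per contributed unit is 0.52 < 1 for everyone, so the Nash equilibrium is zero contribution and the group total is Σ E_j = 39 + 56 + 12 + 41 + 47 = 195.
Each contributed unit returns 2.600 to the group, so the social optimum is full contribution by everyone: group total = 2.600 × 195 = 507.00.
Efficiency loss = (2.600 − 1) × 195 = 312.00.

312.00 tokens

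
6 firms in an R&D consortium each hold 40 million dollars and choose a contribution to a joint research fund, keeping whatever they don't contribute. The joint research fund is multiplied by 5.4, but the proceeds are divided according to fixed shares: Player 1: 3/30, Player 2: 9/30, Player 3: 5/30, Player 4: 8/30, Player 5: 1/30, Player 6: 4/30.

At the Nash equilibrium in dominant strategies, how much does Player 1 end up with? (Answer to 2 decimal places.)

83.20 million dollars

Each unit j contributes comes back to j as 5.4 × (j's share), so j prefers to contribute only if that share exceeds 1/5.4 = 0.1852; otherwise keeping the unit dominates.
Player 2 and Player 4 clear that bar, contributing 40 each; the remaining 4 contribute 0. Total contributed: 80.
Player 1 keeps 40 and receives 5.4 × 80 × 3/30 = 43.20 from the joint research fund, for a payoff of 83.20.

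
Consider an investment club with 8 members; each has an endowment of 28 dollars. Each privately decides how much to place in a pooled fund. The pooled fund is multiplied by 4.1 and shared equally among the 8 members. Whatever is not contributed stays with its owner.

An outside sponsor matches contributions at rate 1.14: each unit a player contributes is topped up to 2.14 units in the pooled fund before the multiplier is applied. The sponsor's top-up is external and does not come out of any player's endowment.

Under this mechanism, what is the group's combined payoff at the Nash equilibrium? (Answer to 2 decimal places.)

1965.38 dollars

The effective private return per unit is now 4.1 × 2.14 / 8 = 1.0968 > 1, so every player's dominant strategy flips to full contribution.
So the Nash equilibrium is full contribution by all 8; the group earns 4.1 × 2.14 × 224 = 1965.38.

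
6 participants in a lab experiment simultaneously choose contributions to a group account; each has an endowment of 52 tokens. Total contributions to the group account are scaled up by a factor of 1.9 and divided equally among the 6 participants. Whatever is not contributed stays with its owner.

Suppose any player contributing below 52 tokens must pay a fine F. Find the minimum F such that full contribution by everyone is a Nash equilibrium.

Given the others contribute fully, the best deviation is to contribute 0 (any partial contribution still incurs the fine and gives up units whose private return 0.3167 is below 1).
Deviating from 52 to 0 saves 52 tokens but forfeits the deviator's share of the drop in the group account: 1.9/6 × 52 = 16.47.
So the deviation gain is 52 − 16.47 = 35.53, and the fine must be at least 35.53 tokens to wipe it out.

35.53 tokens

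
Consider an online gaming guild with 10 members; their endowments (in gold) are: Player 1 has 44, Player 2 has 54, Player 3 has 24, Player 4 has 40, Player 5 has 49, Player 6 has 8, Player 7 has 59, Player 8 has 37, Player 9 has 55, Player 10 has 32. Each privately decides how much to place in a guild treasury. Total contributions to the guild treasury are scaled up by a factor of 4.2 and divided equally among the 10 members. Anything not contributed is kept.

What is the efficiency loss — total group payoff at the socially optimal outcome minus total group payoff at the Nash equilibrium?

The private return per contributed unit is 4.2/10 = 0.4200 < 1 for every player regardless of endowment, so the Nash equilibrium is zero contribution and the group total is Σ E_j = 44 + 54 + 24 + 40 + 49 + 8 + 59 + 37 + 55 + 32 = 402.
Each contributed unit returns 4.200 to the group, so the social optimum is full contribution by everyone: group total = 4.200 × 402 = 1688.40.
Efficiency loss = (4.200 − 1) × 402 = 1286.40.

1286.40 gold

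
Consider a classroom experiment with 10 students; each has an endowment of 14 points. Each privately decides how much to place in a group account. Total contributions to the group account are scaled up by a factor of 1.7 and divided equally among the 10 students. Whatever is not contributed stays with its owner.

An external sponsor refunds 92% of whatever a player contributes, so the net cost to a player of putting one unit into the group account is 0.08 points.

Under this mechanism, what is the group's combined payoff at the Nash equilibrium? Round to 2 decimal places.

With the mechanism, a contributed unit returns (1.7/10) / 0.08 = 2.1250 per unit of net cost to the contributor — now above 1 — so contributing fully is weakly dominant for every player.
So the Nash equilibrium is full contribution by all 10; the group earns 10 × (14 × 0.92 + 1.7 × 14) = 366.80.

366.80 points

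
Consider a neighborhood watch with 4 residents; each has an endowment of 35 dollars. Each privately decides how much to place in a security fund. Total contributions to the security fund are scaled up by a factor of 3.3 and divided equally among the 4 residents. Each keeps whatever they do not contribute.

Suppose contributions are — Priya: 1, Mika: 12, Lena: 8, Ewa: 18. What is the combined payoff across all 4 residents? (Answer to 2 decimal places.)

229.70 dollars

Total contributed: 1 + 12 + 8 + 18 = 39; total kept: 4 × 35 − 39 = 101.
The security fund pays out 3.3 × 39 = 128.70 in aggregate.
Group total = 101 + 128.70 = 229.70.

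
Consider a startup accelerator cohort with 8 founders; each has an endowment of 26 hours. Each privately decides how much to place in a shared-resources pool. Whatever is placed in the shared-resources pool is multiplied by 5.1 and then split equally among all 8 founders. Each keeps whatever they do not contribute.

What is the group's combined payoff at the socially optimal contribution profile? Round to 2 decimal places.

Each contributed unit returns 5.100 to the group as a whole (0.6375 to each of 8 players), which exceeds 1, so the social optimum is full contribution: group total = 5.100 × 208 = 1060.80.

1060.80 hours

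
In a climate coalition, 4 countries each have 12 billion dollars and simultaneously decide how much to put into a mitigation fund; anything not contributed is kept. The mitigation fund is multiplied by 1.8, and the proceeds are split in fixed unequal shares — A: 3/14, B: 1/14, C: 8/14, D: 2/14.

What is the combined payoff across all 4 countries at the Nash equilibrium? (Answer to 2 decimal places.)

For player j, contributing a unit is worthwhile iff 1.8 × (j's share) ≥ 1, i.e. iff j's share is at least 0.5556.
Only C (8/14) clears that bar, contributing 12; the remaining 3 contribute 0. Total contributed: 12.
The mitigation fund pays out 1.8 × 12 = 21.60 in total (split across the unequal shares, but the aggregate is all that matters for the group sum).
The 3 free-riders keep 12 each, adding 36. Group total = 36 + 21.60 = 57.60.

57.60 billion dollars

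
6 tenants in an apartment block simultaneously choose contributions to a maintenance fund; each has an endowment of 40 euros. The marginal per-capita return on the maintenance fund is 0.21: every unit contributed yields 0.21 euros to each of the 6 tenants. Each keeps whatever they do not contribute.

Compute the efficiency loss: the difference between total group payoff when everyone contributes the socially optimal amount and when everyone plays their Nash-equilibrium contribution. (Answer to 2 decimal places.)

The private return per contributed unit is 0.21 < 1, so contributing 0 is dominant for every player. At the Nash equilibrium everyone keeps their 40, and the group total is 6 × 40 = 240.
Each contributed unit returns 1.260 to the group as a whole (0.21 to each of 6 players), which exceeds 1, so the social optimum is full contribution: group total = 1.260 × 240 = 302.40.
Efficiency loss = 302.40 − 240 = 62.40.

62.40 euros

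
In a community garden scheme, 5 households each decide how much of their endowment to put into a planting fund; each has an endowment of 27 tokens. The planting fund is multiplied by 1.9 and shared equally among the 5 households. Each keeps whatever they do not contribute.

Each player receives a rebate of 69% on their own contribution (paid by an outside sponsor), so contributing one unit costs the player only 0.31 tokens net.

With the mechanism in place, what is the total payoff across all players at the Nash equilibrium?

349.65 tokens

Under the mechanism each unit contributed yields (1.9/5) / 0.31 = 1.2258 back to its contributor per unit of net cost, which exceeds 1, making full contribution the dominant choice for everyone.
At the Nash equilibrium everyone contributes 27. Group total payoff = 5 × (27 × 0.69 + 1.9 × 27) = 349.65.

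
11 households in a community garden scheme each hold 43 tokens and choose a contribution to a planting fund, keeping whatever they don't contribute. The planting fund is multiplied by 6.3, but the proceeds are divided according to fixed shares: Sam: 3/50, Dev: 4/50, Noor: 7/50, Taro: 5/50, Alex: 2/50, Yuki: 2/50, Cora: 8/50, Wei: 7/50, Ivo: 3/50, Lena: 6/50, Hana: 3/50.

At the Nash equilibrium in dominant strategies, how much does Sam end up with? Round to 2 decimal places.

Each unit j contributes comes back to j as 6.3 × (j's share), so j prefers to contribute only if that share exceeds 1/6.3 = 0.1587; otherwise keeping the unit dominates.
The only share above 0.1587 is Cora's 8/50, contributing 43; the remaining 10 contribute 0. Total contributed: 43.
Sam keeps 43 and receives 6.3 × 43 × 3/50 = 16.25 from the planting fund, for a payoff of 59.25.

59.25 tokens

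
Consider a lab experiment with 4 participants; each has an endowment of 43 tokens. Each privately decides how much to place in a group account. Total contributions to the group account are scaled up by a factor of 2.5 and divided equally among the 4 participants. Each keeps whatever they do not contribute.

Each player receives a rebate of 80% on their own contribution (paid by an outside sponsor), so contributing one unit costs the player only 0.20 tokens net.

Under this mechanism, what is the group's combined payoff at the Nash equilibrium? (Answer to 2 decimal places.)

567.60 tokens

The effective private return per unit is now (2.5/4) / 0.20 = 3.1250 > 1, so every player's dominant strategy flips to full contribution.
So the Nash equilibrium is full contribution by all 4; the group earns 4 × (43 × 0.80 + 2.5 × 43) = 567.60.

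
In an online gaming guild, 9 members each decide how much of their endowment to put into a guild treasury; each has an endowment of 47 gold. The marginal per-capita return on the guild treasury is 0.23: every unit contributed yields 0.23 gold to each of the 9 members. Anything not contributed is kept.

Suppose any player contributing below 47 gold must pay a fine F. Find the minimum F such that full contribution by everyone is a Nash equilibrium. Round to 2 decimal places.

Given the others contribute fully, the best deviation is to contribute 0 (any partial contribution still incurs the fine and gives up units whose private return 0.23 is below 1).
Deviating from 47 to 0 saves 47 gold but forfeits the deviator's share of the drop in the guild treasury: 0.23 × 47 = 10.81.
So the deviation gain is 47 − 10.81 = 36.19, and the fine must be at least 36.19 gold to wipe it out.

36.19 gold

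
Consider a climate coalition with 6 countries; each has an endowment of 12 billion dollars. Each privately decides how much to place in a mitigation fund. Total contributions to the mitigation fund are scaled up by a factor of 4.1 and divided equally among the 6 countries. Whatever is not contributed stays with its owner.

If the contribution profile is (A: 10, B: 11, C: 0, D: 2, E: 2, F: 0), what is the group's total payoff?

Total contributed: 10 + 11 + 0 + 2 + 2 + 0 = 25; total kept: 6 × 12 − 25 = 47.
The mitigation fund pays out 4.1 × 25 = 102.50 in aggregate.
Group total = 47 + 102.50 = 149.50.

149.50 billion dollars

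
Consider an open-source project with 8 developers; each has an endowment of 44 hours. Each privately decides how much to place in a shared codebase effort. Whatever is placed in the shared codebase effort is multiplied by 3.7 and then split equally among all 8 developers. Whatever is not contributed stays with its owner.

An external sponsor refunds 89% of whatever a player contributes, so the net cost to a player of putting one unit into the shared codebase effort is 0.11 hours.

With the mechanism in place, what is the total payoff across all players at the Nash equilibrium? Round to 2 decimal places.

1615.68 hours

The effective private return per unit is now (3.7/8) / 0.11 = 4.2045 > 1, so every player's dominant strategy flips to full contribution.
So the Nash equilibrium is full contribution by all 8; the group earns 8 × (44 × 0.89 + 3.7 × 44) = 1615.68.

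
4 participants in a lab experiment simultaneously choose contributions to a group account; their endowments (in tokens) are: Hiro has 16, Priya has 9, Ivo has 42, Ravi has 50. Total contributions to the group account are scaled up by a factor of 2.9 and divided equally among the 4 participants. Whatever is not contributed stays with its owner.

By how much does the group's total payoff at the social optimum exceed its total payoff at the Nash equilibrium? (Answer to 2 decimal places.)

The private return per contributed unit is 2.9/4 = 0.7250 < 1 for every player regardless of endowment, so the Nash equilibrium is zero contribution and the group total is Σ E_j = 16 + 9 + 42 + 50 = 117.
Each contributed unit returns 2.900 to the group, so the social optimum is full contribution by everyone: group total = 2.900 × 117 = 339.30.
Efficiency loss = (2.900 − 1) × 117 = 222.30.

222.30 tokens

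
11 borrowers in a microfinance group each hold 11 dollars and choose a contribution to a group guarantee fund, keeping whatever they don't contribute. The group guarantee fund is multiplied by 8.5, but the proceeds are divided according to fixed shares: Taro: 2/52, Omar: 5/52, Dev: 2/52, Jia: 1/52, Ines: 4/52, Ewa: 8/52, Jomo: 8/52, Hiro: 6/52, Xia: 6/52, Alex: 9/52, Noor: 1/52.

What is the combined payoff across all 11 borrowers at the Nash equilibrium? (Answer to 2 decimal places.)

A player with share s gets back 8.5·s per unit contributed, so full contribution is dominant for anyone with s > 1/8.5 = 0.1176 and zero contribution is dominant for anyone below.
Ewa, Jomo and Alex clear that bar, contributing 11 each; the remaining 8 contribute 0. Total contributed: 33.
The group guarantee fund pays out 8.5 × 33 = 280.50 in total (split across the unequal shares, but the aggregate is all that matters for the group sum).
The 8 free-riders keep 11 each, adding 88. Group total = 88 + 280.50 = 368.50.

368.50 dollars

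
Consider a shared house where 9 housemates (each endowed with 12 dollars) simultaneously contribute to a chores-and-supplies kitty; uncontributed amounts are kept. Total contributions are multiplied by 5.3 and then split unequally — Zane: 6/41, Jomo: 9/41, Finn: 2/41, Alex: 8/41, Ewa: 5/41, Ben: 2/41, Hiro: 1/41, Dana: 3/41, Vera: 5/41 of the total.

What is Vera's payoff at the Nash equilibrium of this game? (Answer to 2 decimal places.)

Player j's private return per contributed unit is 5.3 × (j's share). Contributing is weakly dominant for j when that share is at least 1/5.3 = 0.1887, and contributing 0 is dominant otherwise.
Jomo and Alex clear that bar, contributing 12 each; the remaining 7 contribute 0. Total contributed: 24.
Vera keeps 12 and receives 5.3 × 24 × 5/41 = 15.51 from the chores-and-supplies kitty, for a payoff of 27.51.

27.51 dollars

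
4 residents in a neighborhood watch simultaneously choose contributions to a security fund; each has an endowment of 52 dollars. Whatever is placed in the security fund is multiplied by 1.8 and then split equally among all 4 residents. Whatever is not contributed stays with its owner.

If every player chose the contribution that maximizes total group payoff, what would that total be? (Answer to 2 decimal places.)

374.40 dollars

Each contributed unit returns 1.800 to the group as a whole (0.4500 to each of 4 players), which exceeds 1, so the social optimum is full contribution: group total = 1.800 × 208 = 374.40.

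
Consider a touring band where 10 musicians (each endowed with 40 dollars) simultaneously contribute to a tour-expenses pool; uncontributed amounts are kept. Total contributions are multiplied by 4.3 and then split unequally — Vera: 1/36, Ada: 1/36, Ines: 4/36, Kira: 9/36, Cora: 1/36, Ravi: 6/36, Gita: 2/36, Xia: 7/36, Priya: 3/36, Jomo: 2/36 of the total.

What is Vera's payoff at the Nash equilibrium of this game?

44.78 dollars

A player with share s gets back 4.3·s per unit contributed, so full contribution is dominant for anyone with s > 1/4.3 = 0.2326 and zero contribution is dominant for anyone below.
Only Kira (9/36) clears that bar, contributing 40; the remaining 9 contribute 0. Total contributed: 40.
Vera keeps 40 and receives 4.3 × 40 × 1/36 = 4.78 from the tour-expenses pool, for a payoff of 44.78.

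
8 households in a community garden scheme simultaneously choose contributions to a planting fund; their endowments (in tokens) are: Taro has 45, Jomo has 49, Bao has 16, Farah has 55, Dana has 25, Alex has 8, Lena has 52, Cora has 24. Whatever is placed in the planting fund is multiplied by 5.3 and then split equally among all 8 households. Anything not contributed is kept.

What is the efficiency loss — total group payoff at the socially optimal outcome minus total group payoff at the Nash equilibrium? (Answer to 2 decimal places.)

The private return per contributed unit is 5.3/8 = 0.6625 < 1 for every player regardless of endowment, so the Nash equilibrium is zero contribution and the group total is Σ E_j = 45 + 49 + 16 + 55 + 25 + 8 + 52 + 24 = 274.
Each contributed unit returns 5.300 to the group, so the social optimum is full contribution by everyone: group total = 5.300 × 274 = 1452.20.
Efficiency loss = (5.300 − 1) × 274 = 1178.20.

1178.20 tokens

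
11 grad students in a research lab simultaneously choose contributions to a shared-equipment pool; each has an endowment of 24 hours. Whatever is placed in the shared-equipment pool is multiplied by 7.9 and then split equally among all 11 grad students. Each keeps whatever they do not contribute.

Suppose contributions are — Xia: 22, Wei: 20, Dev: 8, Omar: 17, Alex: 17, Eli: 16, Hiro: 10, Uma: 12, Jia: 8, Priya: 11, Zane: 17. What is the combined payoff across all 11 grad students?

1354.20 hours

Total contributed: 22 + 20 + 8 + 17 + 17 + 16 + 10 + 12 + 8 + 11 + 17 = 158; total kept: 11 × 24 − 158 = 106.
The shared-equipment pool pays out 7.9 × 158 = 1248.20 in aggregate.
Group total = 106 + 1248.20 = 1354.20.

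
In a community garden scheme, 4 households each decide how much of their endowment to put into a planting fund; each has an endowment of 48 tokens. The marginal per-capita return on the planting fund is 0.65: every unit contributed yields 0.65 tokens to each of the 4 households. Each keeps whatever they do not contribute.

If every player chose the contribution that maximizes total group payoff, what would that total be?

Each contributed unit returns 2.600 to the group as a whole (0.65 to each of 4 players), which exceeds 1, so the social optimum is full contribution: group total = 2.600 × 192 = 499.20.

499.20 tokens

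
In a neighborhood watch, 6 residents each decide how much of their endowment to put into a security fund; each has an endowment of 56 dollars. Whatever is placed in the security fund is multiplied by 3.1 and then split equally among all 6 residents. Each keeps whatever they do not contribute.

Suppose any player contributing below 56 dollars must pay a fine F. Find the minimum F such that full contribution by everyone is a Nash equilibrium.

Given the others contribute fully, the best deviation is to contribute 0 (any partial contribution still incurs the fine and gives up units whose private return 0.5167 is below 1).
Deviating from 56 to 0 saves 56 dollars but forfeits the deviator's share of the drop in the security fund: 3.1/6 × 56 = 28.93.
So the deviation gain is 56 − 28.93 = 27.07, and the fine must be at least 27.07 dollars to wipe it out.

27.07 dollars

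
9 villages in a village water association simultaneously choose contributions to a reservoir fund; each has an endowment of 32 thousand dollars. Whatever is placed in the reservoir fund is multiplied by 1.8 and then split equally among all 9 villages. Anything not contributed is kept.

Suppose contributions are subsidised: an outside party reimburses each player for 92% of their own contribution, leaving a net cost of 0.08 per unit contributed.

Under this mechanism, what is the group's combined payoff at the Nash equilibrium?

783.36 thousand dollars

Under the mechanism each unit contributed yields (1.8/9) / 0.08 = 2.5000 back to its contributor per unit of net cost, which exceeds 1, making full contribution the dominant choice for everyone.
So the Nash equilibrium is full contribution by all 9; the group earns 9 × (32 × 0.92 + 1.8 × 32) = 783.36.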